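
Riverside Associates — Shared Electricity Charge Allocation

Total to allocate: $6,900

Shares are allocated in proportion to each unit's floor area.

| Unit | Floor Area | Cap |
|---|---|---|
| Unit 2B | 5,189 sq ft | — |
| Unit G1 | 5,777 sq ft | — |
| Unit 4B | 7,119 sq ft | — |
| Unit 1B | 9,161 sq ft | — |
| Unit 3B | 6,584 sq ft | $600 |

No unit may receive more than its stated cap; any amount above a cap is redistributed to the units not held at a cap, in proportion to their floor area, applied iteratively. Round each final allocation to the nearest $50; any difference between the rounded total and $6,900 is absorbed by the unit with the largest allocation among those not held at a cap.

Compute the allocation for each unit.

Unit 2B: $1,200 · Unit G1: $1,350 · Unit 4B: $1,650 · Unit 1B: $2,100 · Unit 3B: $600

Floor area total: 33,830.
Proportional shares (ignoring caps): Unit 2B 1,058.35; Unit G1 1,178.28; Unit 4B 1,452.00; Unit 1B 1,868.49; Unit 3B 1,342.88.
Held at cap: Unit 3B ($600); remaining pool $6,300 reallocated over remaining floor area 27,246.
Redistributed shares: Unit 2B 1,199.83 → $1,200; Unit G1 1,335.80 → $1,350; Unit 4B 1,646.10 → $1,650; Unit 1B 2,118.27 → $2,100.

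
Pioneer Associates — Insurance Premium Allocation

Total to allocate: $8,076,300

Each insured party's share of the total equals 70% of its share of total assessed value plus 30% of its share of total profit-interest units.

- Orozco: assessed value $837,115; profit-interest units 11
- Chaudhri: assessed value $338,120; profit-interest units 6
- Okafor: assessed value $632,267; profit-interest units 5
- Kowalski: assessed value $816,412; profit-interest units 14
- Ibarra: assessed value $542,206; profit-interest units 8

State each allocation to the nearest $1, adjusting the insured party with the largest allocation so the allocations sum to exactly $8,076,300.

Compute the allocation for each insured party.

Orozco: $2,100,471 · Chaudhri: $934,140 · Okafor: $1,404,302 · Kowalski: $2,228,701 · Ibarra: $1,408,686

Assessed value total 3,166,120; profit-interest units total 44.
Blended shares (70% assessed value + 30% profit-interest units): Orozco 0.2601; Chaudhri 0.1157; Okafor 0.1739; Kowalski 0.2760; Ibarra 0.1744.
Pro-rata amounts: Orozco 2,100,471.38; Chaudhri 934,139.68; Okafor 1,404,301.59; Kowalski 2,228,701.24; Ibarra 1,408,686.11.
After rounding ($1): Orozco $2,100,471; Chaudhri $934,140; Okafor $1,404,302; Kowalski $2,228,701; Ibarra $1,408,686. Sum = $8,076,300.
Sum already equals the total — no adjustment.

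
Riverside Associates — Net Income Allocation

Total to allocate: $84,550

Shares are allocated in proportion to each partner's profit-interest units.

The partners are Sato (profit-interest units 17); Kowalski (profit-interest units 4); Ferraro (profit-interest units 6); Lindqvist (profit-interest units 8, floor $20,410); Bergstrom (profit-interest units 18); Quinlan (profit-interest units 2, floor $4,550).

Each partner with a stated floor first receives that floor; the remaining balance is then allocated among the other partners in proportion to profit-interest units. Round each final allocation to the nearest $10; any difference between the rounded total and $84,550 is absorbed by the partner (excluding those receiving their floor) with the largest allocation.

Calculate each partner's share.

Minimums first: Lindqvist $20,410; Quinlan $4,550. Remaining pool $59,590.
Remaining pool split over remaining profit-interest units 45: Sato 22,511.78 → $22,510; Kowalski 5,296.89 → $5,300; Ferraro 7,945.33 → $7,950; Bergstrom 23,836.00 → $23,840.
Rounding difference −$10 applied to Bergstrom → $23,830.

Sato: $22,510 | Kowalski: $5,300 | Ferraro: $7,950 | Lindqvist: $20,410 | Bergstrom: $23,830 | Quinlan: $4,550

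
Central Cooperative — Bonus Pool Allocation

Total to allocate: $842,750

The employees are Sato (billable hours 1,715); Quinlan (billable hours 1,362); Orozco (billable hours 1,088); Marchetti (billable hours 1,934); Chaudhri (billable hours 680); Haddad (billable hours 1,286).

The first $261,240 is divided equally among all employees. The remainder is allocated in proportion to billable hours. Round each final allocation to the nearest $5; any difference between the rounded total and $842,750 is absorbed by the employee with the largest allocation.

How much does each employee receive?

Sato: $167,195; Quinlan: $141,745; Orozco: $121,990; Marchetti: $182,985; Chaudhri: $92,570; Haddad: $136,265

$261,240 shared equally gives $43,540 per employee.
Remainder $581,510 by billable hours (total 8,065): Sato 123,656.50 → $123,655; Quinlan 98,204.17 → $98,205; Orozco 78,447.97 → $78,450; Marchetti 139,447.04 → $139,445; Chaudhri 49,029.98 → $49,030; Haddad 92,724.35 → $92,725.
Totals: Sato $43,540 + $123,655 = $167,195; Quinlan $43,540 + $98,205 = $141,745; Orozco $43,540 + $78,450 = $121,990; Marchetti $43,540 + $139,445 = $182,985; Chaudhri $43,540 + $49,030 = $92,570; Haddad $43,540 + $92,725 = $136,265.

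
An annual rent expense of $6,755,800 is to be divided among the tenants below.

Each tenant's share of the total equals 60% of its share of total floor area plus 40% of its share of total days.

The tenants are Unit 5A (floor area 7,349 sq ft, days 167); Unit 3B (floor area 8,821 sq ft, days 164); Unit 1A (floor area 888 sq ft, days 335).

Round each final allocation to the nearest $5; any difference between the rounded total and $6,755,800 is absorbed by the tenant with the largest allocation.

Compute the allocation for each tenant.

Floor area total 17,058; days total 666.
Combined weights (60% floor area + 40% days): Unit 5A 0.3588; Unit 3B 0.4088; Unit 1A 0.2324.
Pro-rata amounts: Unit 5A 2,423,946.24; Unit 3B 2,761,563.90; Unit 1A 1,570,289.86.
After rounding ($5): Unit 5A $2,423,945; Unit 3B $2,761,565; Unit 1A $1,570,290. Sum = $6,755,800.
Sum already equals the total — no adjustment.

Unit 5A: $2,423,945; Unit 3B: $2,761,565; Unit 1A: $1,570,290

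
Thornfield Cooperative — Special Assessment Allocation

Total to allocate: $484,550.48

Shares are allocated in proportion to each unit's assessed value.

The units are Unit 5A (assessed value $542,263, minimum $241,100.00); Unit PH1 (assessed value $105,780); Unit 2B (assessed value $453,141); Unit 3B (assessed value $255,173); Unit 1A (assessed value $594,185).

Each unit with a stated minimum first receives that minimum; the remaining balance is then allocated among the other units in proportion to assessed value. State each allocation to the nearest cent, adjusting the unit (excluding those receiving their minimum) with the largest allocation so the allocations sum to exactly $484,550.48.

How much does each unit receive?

Minimums first: Unit 5A $241,100.00. Balance $243,450.48.
Balance split over remaining assessed value 1,408,279: Unit PH1 18,286.2854 → $18,286.29; Unit 2B 78,334.8995 → $78,334.90; Unit 3B 44,111.9901 → $44,111.99; Unit 1A 102,717.3049 → $102,717.30.

Unit 5A: $241,100.00; Unit PH1: $18,286.29; Unit 2B: $78,334.90; Unit 3B: $44,111.99; Unit 1A: $102,717.30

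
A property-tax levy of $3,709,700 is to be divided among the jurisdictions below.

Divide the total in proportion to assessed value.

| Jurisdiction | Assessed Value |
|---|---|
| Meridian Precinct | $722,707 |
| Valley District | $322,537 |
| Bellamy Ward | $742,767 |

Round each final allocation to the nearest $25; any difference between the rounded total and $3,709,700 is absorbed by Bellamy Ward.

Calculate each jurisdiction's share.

Sum of assessed value: 1,788,011.
Proportional shares: Meridian Precinct 722,707/1,788,011 × $3,709,700 = 1,499,446.12; Valley District 322,537/1,788,011 × $3,709,700 = 669,188.00; Bellamy Ward 742,767/1,788,011 × $3,709,700 = 1,541,065.88.
At nearest $25: Meridian Precinct $1,499,450; Valley District $669,200; Bellamy Ward $1,541,075. Sum = $3,709,725.
Difference $3,709,700 − $3,709,725 = −$25 applied to Bellamy Ward: Bellamy Ward becomes $1,541,050.

Meridian Precinct: $1,499,450 · Valley District: $669,200 · Bellamy Ward: $1,541,050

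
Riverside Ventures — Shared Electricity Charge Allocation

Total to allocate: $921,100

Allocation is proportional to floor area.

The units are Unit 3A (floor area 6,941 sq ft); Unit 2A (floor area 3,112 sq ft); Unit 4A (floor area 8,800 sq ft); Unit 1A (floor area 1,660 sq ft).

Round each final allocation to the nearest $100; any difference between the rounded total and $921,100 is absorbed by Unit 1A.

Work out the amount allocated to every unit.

Unit 3A: $311,700; Unit 2A: $139,700; Unit 4A: $395,100; Unit 1A: $74,600

Combined floor area = 20,513.
Raw shares: Unit 3A 6,941/20,513 × $921,100 = 311,673.33; Unit 2A 3,112/20,513 × $921,100 = 139,738.86; Unit 4A 8,800/20,513 × $921,100 = 395,148.44; Unit 1A 1,660/20,513 × $921,100 = 74,539.37.
At nearest $100: Unit 3A $311,700; Unit 2A $139,700; Unit 4A $395,100; Unit 1A $74,500. Sum = $921,000.
Difference $921,100 − $921,000 = +$100 applied to Unit 1A: Unit 1A becomes $74,600.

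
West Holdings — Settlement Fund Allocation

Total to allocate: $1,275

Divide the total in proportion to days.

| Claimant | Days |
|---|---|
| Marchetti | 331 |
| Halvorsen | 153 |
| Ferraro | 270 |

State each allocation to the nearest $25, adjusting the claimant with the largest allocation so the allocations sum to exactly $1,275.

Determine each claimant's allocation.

Marchetti: $575 · Halvorsen: $250 · Ferraro: $450

Total days = 754.
Proportional shares: Marchetti 331/754 × $1,275 = 559.71; Halvorsen 153/754 × $1,275 = 258.72; Ferraro 270/754 × $1,275 = 456.56.
At nearest $25: Marchetti $550; Halvorsen $250; Ferraro $450. Sum = $1,250.
Difference $1,275 − $1,250 = +$25 applied to largest allocation (Marchetti): Marchetti becomes $575.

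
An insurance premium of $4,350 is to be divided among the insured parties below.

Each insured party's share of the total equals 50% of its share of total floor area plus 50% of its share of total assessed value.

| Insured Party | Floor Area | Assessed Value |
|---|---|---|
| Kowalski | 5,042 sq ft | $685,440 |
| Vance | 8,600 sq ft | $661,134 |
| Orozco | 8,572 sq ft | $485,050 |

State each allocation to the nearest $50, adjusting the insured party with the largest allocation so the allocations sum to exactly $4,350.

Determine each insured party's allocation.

Totals — floor area 22,214, assessed value 1,831,624.
Combined weights (50% floor area + 50% assessed value): Kowalski 0.3006; Vance 0.3740; Orozco 0.3254.
Unrounded shares: Kowalski 1,307.61; Vance 1,627.11; Orozco 1,415.28.
After rounding ($50): Kowalski $1,300; Vance $1,650; Orozco $1,400. Sum = $4,350.
Rounded total matches; no reconciliation needed.

Kowalski: $1,300 | Vance: $1,650 | Orozco: $1,400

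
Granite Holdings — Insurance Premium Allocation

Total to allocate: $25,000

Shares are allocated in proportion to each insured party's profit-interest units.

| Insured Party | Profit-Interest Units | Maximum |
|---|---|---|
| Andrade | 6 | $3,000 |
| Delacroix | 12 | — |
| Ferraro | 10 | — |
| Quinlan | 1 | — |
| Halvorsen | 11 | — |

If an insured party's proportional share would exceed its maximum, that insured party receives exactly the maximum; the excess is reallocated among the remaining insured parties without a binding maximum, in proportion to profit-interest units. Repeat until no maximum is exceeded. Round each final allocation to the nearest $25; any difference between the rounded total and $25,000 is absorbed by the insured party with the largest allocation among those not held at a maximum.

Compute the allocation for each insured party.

Sum of profit-interest units: 40.
Pro-rata shares before constraints: Andrade 3,750.00; Delacroix 7,500.00; Ferraro 6,250.00; Quinlan 625.00; Halvorsen 6,875.00.
Capped: Andrade ($3,000); balance $22,000 reallocated over remaining profit-interest units 34.
Shares after redistribution: Delacroix 7,764.71 → $7,775; Ferraro 6,470.59 → $6,475; Quinlan 647.06 → $650; Halvorsen 7,117.65 → $7,125.
Rounding difference −$25 applied to Delacroix → $7,750.

Andrade: $3,000; Delacroix: $7,750; Ferraro: $6,475; Quinlan: $650; Halvorsen: $7,125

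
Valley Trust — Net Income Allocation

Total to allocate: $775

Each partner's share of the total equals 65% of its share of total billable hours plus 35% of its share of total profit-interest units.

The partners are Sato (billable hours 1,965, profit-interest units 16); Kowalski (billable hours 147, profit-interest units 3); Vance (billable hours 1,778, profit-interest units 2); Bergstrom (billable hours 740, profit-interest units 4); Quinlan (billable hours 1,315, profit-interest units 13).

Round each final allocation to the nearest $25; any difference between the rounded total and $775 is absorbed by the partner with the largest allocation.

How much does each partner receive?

Sato: $275 | Kowalski: $25 | Vance: $175 | Bergstrom: $100 | Quinlan: $200

Billable hours total 5,945; profit-interest units total 38.
Composite weights (65% billable hours + 35% profit-interest units): Sato 0.3622; Kowalski 0.0437; Vance 0.2128; Bergstrom 0.1178; Quinlan 0.2635.
Pro-rata amounts: Sato 280.71; Kowalski 33.87; Vance 164.94; Bergstrom 91.26; Quinlan 204.22.
Rounded to nearest $25: Sato $275; Kowalski $25; Vance $175; Bergstrom $100; Quinlan $200. Sum = $775.
Rounded total matches; no reconciliation needed.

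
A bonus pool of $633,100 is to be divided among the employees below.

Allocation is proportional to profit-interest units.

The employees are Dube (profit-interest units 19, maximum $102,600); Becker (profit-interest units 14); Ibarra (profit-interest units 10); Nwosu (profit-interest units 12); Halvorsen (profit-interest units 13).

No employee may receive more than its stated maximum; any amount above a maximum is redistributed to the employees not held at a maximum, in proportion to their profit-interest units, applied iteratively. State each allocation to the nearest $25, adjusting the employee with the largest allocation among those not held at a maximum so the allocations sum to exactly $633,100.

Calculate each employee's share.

Dube: $102,600 · Becker: $151,550 · Ibarra: $108,275 · Nwosu: $129,925 · Halvorsen: $140,750

Sum of profit-interest units: 68.
Proportional shares (ignoring caps): Dube 176,895.59; Becker 130,344.12; Ibarra 93,102.94; Nwosu 111,723.53; Halvorsen 121,033.82.
Held at cap: Dube ($102,600); balance $530,500 reallocated over remaining profit-interest units 49.
Redistributed shares: Becker 151,571.43 → $151,575; Ibarra 108,265.31 → $108,275; Nwosu 129,918.37 → $129,925; Halvorsen 140,744.90 → $140,750.
Rounding difference −$25 applied to Becker → $151,550.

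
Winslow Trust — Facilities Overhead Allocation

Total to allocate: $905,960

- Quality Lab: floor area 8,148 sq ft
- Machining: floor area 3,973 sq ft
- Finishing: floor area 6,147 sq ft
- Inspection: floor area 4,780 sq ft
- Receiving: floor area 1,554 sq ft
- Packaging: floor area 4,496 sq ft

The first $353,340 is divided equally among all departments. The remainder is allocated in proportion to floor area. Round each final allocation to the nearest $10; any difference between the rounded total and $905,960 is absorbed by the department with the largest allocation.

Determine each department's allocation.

First tranche $353,340 split equally: $58,890 each.
Remainder $552,620 by floor area (total 29,098): Quality Lab 154,744.24 → $154,740; Machining 75,453.96 → $75,450; Finishing 116,741.88 → $116,740; Inspection 90,780.25 → $90,780; Receiving 29,513.08 → $29,510; Packaging 85,386.61 → $85,390.
Rounding difference +$10 on remainder applied to Quality Lab.
Totals: Quality Lab $58,890 + $154,750 = $213,640; Machining $58,890 + $75,450 = $134,340; Finishing $58,890 + $116,740 = $175,630; Inspection $58,890 + $90,780 = $149,670; Receiving $58,890 + $29,510 = $88,400; Packaging $58,890 + $85,390 = $144,280.

Quality Lab: $213,640 | Machining: $134,340 | Finishing: $175,630 | Inspection: $149,670 | Receiving: $88,400 | Packaging: $144,280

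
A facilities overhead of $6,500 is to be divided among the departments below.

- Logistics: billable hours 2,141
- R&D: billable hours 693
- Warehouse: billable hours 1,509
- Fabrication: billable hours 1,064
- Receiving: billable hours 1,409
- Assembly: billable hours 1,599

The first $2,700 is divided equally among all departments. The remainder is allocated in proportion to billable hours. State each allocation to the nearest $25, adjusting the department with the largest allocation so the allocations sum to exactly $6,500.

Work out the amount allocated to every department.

Equal tier: $2,700 ÷ 6 = $450 apiece.
Remainder $3,800 by billable hours (total 8,415): Logistics 966.82 → $975; R&D 312.94 → $325; Warehouse 681.43 → $675; Fabrication 480.48 → $475; Receiving 636.27 → $625; Assembly 722.07 → $725.
Totals: Logistics $450 + $975 = $1,425; R&D $450 + $325 = $775; Warehouse $450 + $675 = $1,125; Fabrication $450 + $475 = $925; Receiving $450 + $625 = $1,075; Assembly $450 + $725 = $1,175.

Logistics: $1,425; R&D: $775; Warehouse: $1,125; Fabrication: $925; Receiving: $1,075; Assembly: $1,175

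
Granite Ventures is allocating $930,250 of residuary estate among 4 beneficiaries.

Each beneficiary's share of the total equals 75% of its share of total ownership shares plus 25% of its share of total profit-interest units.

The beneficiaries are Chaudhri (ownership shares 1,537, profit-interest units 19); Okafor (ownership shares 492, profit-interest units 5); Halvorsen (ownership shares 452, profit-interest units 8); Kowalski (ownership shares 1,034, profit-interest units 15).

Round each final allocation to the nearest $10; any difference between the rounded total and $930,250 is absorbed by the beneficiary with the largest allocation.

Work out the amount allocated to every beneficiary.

Ownership shares total 3,515; profit-interest units total 47.
Blended shares (75% ownership shares + 25% profit-interest units): Chaudhri 0.4290; Okafor 0.1316; Halvorsen 0.1390; Kowalski 0.3004.
Proportional shares: Chaudhri 399,091.64; Okafor 122,397.09; Halvorsen 129,301.96; Kowalski 279,459.31.
After rounding ($10): Chaudhri $399,090; Okafor $122,400; Halvorsen $129,300; Kowalski $279,460. Sum = $930,250.
Sum already equals the total — no adjustment.

Chaudhri: $399,090 · Okafor: $122,400 · Halvorsen: $129,300 · Kowalski: $279,460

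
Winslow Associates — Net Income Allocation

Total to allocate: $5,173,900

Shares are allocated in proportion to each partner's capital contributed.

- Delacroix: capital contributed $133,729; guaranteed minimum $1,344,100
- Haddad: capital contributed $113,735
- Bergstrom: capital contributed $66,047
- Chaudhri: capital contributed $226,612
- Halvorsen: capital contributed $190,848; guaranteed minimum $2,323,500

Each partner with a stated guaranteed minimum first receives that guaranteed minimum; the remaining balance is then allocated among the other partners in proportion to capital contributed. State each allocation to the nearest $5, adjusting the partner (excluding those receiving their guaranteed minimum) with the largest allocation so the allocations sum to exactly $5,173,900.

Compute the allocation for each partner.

Delacroix: $1,344,100; Haddad: $421,560; Bergstrom: $244,805; Chaudhri: $839,935; Halvorsen: $2,323,500

Minimums first: Delacroix $1,344,100; Halvorsen $2,323,500. Balance $1,506,300.
Balance split over remaining capital contributed 406,394: Haddad 421,558.96 → $421,560; Bergstrom 244,803.31 → $244,805; Chaudhri 839,937.73 → $839,940.
Rounding difference −$5 applied to Chaudhri → $839,935.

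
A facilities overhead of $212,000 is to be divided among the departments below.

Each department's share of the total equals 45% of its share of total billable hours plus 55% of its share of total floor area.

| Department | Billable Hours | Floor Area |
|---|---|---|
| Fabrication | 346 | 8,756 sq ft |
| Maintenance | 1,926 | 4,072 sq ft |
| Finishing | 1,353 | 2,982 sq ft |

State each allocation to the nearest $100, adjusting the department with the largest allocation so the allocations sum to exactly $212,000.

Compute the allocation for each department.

Fabrication: $73,700; Maintenance: $80,700; Finishing: $57,600

Totals — billable hours 3,625, floor area 15,810.
Blended shares (45% billable hours + 55% floor area): Fabrication 0.3476; Maintenance 0.3807; Finishing 0.2717.
Unrounded shares: Fabrication 73,681.96; Maintenance 80,718.33; Finishing 57,599.71.
At nearest $100: Fabrication $73,700; Maintenance $80,700; Finishing $57,600. Sum = $212,000.
No rounding difference to absorb.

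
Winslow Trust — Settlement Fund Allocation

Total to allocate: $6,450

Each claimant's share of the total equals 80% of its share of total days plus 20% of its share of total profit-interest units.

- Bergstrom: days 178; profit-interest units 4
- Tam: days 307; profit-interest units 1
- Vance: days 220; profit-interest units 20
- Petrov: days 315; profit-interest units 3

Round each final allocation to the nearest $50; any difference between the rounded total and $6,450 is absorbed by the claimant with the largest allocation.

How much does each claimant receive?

Totals — days 1,020, profit-interest units 28.
Blended shares (80% days + 20% profit-interest units): Bergstrom 0.1682; Tam 0.2479; Vance 0.3154; Petrov 0.2685.
Pro-rata amounts: Bergstrom 1,084.76; Tam 1,599.13; Vance 2,034.37; Petrov 1,731.74.
After rounding ($50): Bergstrom $1,100; Tam $1,600; Vance $2,050; Petrov $1,750. Sum = $6,500.
Difference $6,450 − $6,500 = −$50 applied to largest allocation (Vance): Vance becomes $2,000.

Bergstrom: $1,100 · Tam: $1,600 · Vance: $2,000 · Petrov: $1,750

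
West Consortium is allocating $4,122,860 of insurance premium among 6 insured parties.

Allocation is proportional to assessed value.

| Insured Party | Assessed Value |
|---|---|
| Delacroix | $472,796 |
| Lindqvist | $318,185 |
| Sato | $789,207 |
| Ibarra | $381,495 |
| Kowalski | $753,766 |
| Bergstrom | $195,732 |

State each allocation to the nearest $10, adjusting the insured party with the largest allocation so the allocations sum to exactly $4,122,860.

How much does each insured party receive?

Combined assessed value = 2,911,181.
Unrounded shares: Delacroix 472,796/2,911,181 × $4,122,860 = 669,581.08; Lindqvist 318,185/2,911,181 × $4,122,860 = 450,618.57; Sato 789,207/2,911,181 × $4,122,860 = 1,117,687.28; Ibarra 381,495/2,911,181 × $4,122,860 = 540,279.18; Kowalski 753,766/2,911,181 × $4,122,860 = 1,067,495.18; Bergstrom 195,732/2,911,181 × $4,122,860 = 277,198.72.
After rounding ($10): Delacroix $669,580; Lindqvist $450,620; Sato $1,117,690; Ibarra $540,280; Kowalski $1,067,500; Bergstrom $277,200. Sum = $4,122,870.
Difference $4,122,860 − $4,122,870 = −$10 applied to largest allocation (Sato): Sato becomes $1,117,680.

Delacroix: $669,580 · Lindqvist: $450,620 · Sato: $1,117,680 · Ibarra: $540,280 · Kowalski: $1,067,500 · Bergstrom: $277,200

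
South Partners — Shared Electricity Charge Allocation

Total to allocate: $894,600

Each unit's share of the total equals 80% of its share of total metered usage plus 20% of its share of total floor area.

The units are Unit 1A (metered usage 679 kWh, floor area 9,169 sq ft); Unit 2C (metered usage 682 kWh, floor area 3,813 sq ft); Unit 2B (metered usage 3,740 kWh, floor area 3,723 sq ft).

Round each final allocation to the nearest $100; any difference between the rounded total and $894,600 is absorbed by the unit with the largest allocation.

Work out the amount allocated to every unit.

Unit 1A: $193,500 · Unit 2C: $136,500 · Unit 2B: $564,600

Metered usage total 5,101; floor area total 16,705.
Blended shares (80% metered usage + 20% floor area): Unit 1A 0.2163; Unit 2C 0.1526; Unit 2B 0.6311.
Proportional shares: Unit 1A 193,470.17; Unit 2C 136,525.28; Unit 2B 564,604.55.
At nearest $100: Unit 1A $193,500; Unit 2C $136,500; Unit 2B $564,600. Sum = $894,600.
Rounded total matches; no reconciliation needed.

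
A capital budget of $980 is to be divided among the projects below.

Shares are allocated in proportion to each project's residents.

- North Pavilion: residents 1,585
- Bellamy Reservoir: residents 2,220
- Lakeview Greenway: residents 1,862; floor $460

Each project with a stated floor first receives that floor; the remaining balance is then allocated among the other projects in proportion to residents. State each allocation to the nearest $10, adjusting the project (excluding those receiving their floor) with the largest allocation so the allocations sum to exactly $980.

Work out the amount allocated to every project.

North Pavilion: $220; Bellamy Reservoir: $300; Lakeview Greenway: $460

Fund the minimums — Lakeview Greenway $460. Balance $520.
Balance split over remaining residents 3,805: North Pavilion 216.61 → $220; Bellamy Reservoir 303.39 → $300.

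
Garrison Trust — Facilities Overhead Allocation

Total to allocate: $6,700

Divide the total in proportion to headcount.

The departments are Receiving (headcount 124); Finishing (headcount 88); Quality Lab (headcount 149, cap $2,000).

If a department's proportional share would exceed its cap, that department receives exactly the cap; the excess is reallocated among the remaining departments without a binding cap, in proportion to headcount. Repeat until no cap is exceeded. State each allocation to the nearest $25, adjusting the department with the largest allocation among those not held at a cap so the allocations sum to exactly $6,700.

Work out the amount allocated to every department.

Sum of headcount: 361.
Unconstrained shares: Receiving 2,301.39; Finishing 1,633.24; Quality Lab 2,765.37.
Held at cap: Quality Lab ($2,000); remaining pool $4,700 reallocated over remaining headcount 212.
Redistributed shares: Receiving 2,749.06 → $2,750; Finishing 1,950.94 → $1,950.

Receiving: $2,750; Finishing: $1,950; Quality Lab: $2,000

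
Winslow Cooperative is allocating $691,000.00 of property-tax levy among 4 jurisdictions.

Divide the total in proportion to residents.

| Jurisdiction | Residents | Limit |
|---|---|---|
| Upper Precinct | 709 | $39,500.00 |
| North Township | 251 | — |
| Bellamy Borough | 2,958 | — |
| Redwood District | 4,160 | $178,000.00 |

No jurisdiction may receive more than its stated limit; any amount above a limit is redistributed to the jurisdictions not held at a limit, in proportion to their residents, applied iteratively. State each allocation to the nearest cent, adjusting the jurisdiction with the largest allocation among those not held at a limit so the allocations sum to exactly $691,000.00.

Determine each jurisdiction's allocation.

Upper Precinct: $39,500.00 · North Township: $37,035.99 · Bellamy Borough: $436,464.01 · Redwood District: $178,000.00

Sum of residents: 8,078.
Unconstrained shares: Upper Precinct 60,648.5516; North Township 21,470.7848; Bellamy Borough 253,030.2055; Redwood District 355,850.4580.
Held at cap: Upper Precinct ($39,500.00), Redwood District ($178,000.00); residual $473,500.00 reallocated over remaining residents 3,209.
Remaining shares: North Township 37,035.9925 → $37,035.99; Bellamy Borough 436,464.0075 → $436,464.01.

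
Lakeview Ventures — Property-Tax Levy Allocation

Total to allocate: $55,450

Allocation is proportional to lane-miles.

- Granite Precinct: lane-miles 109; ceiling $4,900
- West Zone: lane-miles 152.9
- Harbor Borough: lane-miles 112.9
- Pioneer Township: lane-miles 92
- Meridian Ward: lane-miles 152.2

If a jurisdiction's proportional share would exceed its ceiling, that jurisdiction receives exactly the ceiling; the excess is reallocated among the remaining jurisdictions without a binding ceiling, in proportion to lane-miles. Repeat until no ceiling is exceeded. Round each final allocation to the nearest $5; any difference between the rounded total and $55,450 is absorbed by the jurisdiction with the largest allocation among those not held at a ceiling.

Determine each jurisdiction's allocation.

Lane-miles total: 619.
Proportional shares (ignoring caps): Granite Precinct 9,764.22; West Zone 13,696.78; Harbor Borough 10,113.58; Pioneer Township 8,241.36; Meridian Ward 13,634.07.
Cap binds for Granite Precinct ($4,900); residual $50,550 reallocated over remaining lane-miles 510.
Remaining shares: West Zone 15,155.09 → $15,155; Harbor Borough 11,190.38 → $11,190; Pioneer Township 9,118.82 → $9,120; Meridian Ward 15,085.71 → $15,085.

Granite Precinct: $4,900 · West Zone: $15,155 · Harbor Borough: $11,190 · Pioneer Township: $9,120 · Meridian Ward: $15,085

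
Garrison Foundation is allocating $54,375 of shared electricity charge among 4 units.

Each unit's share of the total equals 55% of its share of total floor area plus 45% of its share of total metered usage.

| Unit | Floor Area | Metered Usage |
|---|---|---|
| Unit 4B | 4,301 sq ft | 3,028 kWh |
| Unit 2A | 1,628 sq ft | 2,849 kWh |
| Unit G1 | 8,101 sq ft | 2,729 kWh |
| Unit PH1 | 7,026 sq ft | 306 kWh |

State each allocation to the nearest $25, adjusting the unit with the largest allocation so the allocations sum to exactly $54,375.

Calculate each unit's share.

Unit 4B: $14,425 · Unit 2A: $10,125 · Unit G1: $19,000 · Unit PH1: $10,825

Floor area total 21,056; metered usage total 8,912.
Composite weights (55% floor area + 45% metered usage): Unit 4B 0.2652; Unit 2A 0.1864; Unit G1 0.3494; Unit PH1 0.1990.
Proportional shares: Unit 4B 14,422.46; Unit 2A 10,134.48; Unit G1 18,998.74; Unit PH1 10,819.32.
Rounded to nearest $25: Unit 4B $14,425; Unit 2A $10,125; Unit G1 $19,000; Unit PH1 $10,825. Sum = $54,375.
Sum already equals the total — no adjustment.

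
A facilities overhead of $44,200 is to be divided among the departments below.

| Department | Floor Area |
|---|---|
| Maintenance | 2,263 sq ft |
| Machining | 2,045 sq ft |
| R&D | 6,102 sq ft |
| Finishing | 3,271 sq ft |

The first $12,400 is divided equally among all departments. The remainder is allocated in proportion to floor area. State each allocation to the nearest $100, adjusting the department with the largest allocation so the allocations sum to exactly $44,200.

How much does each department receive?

First tranche $12,400 split equally: $3,100 each.
Remainder $31,800 by floor area (total 13,681): Maintenance 5,260.10 → $5,300; Machining 4,753.38 → $4,800; R&D 14,183.44 → $14,200; Finishing 7,603.08 → $7,600.
Rounding difference −$100 on remainder applied to R&D.
Totals: Maintenance $3,100 + $5,300 = $8,400; Machining $3,100 + $4,800 = $7,900; R&D $3,100 + $14,100 = $17,200; Finishing $3,100 + $7,600 = $10,700.

Maintenance: $8,400 | Machining: $7,900 | R&D: $17,200 | Finishing: $10,700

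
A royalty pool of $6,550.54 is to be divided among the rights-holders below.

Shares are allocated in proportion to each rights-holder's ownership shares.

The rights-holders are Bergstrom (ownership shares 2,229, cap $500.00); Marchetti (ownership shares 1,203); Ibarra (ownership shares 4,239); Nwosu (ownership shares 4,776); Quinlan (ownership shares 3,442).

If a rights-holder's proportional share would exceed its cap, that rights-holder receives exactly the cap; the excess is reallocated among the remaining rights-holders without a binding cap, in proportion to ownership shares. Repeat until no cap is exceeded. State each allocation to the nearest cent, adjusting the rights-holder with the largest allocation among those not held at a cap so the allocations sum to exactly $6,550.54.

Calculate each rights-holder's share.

Sum of ownership shares: 15,889.
Pro-rata shares before constraints: Bergstrom 918.9473; Marchetti 495.9594; Ibarra 1,747.6077; Nwosu 1,968.9961; Quinlan 1,419.0294.
Capped: Bergstrom ($500.00); remaining pool $6,050.54 reallocated over remaining ownership shares 13,660.
Redistributed shares: Marchetti 532.85502 → $532.86; Ibarra 1,877.6163 → $1,877.62; Nwosu 2,115.4743 → $2,115.47; Quinlan 1,524.5943 → $1,524.59.

Bergstrom: $500.00 | Marchetti: $532.86 | Ibarra: $1,877.62 | Nwosu: $2,115.47 | Quinlan: $1,524.59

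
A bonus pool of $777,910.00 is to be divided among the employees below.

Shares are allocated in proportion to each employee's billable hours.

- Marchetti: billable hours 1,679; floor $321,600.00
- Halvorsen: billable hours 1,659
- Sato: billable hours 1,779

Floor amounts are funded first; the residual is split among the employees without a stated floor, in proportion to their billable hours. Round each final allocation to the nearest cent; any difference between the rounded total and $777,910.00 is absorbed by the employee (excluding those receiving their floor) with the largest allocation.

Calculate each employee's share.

Marchetti: $321,600.00; Halvorsen: $220,191.47; Sato: $236,118.53

Minimums first: Marchetti $321,600.00. Residual $456,310.00.
Residual split over remaining billable hours 3,438: Halvorsen 220,191.4747 → $220,191.47; Sato 236,118.5253 → $236,118.53.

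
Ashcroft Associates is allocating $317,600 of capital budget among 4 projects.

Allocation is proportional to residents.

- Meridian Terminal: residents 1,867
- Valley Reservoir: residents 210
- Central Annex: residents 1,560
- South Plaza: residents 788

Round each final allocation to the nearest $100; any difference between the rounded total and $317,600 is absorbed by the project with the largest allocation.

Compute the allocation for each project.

Sum of residents: 4,425.
Raw shares: Meridian Terminal 1,867/4,425 × $317,600 = 134,002.08; Valley Reservoir 210/4,425 × $317,600 = 15,072.54; Central Annex 1,560/4,425 × $317,600 = 111,967.46; South Plaza 788/4,425 × $317,600 = 56,557.92.
At nearest $100: Meridian Terminal $134,000; Valley Reservoir $15,100; Central Annex $112,000; South Plaza $56,600. Sum = $317,700.
Difference $317,600 − $317,700 = −$100 applied to largest allocation (Meridian Terminal): Meridian Terminal becomes $133,900.

Meridian Terminal: $133,900 | Valley Reservoir: $15,100 | Central Annex: $112,000 | South Plaza: $56,600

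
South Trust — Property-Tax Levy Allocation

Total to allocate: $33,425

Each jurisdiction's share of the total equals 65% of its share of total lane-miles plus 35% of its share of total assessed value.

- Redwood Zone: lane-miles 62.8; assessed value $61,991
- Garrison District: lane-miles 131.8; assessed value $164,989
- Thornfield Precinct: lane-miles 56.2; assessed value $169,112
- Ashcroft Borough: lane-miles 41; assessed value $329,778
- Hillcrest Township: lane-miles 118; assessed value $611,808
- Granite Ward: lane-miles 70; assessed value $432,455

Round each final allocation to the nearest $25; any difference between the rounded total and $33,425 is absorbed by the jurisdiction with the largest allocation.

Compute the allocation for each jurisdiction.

Redwood Zone: $3,250; Garrison District: $7,050; Thornfield Precinct: $3,650; Ashcroft Borough: $4,025; Hillcrest Township: $9,425; Granite Ward: $6,025

Totals — lane-miles 479.8, assessed value 1,770,133.
Composite weights (65% lane-miles + 35% assessed value): Redwood Zone 0.0973; Garrison District 0.2112; Thornfield Precinct 0.1096; Ashcroft Borough 0.1207; Hillcrest Township 0.2808; Granite Ward 0.1803.
Unrounded shares: Redwood Zone 3,253.40; Garrison District 7,058.56; Thornfield Precinct 3,662.498; Ashcroft Borough 4,036.05; Hillcrest Township 9,386.68; Granite Ward 6,027.81.
After rounding ($25): Redwood Zone $3,250; Garrison District $7,050; Thornfield Precinct $3,650; Ashcroft Borough $4,025; Hillcrest Township $9,375; Granite Ward $6,025. Sum = $33,375.
Difference $33,425 − $33,375 = +$50 applied to largest allocation (Hillcrest Township): Hillcrest Township becomes $9,425.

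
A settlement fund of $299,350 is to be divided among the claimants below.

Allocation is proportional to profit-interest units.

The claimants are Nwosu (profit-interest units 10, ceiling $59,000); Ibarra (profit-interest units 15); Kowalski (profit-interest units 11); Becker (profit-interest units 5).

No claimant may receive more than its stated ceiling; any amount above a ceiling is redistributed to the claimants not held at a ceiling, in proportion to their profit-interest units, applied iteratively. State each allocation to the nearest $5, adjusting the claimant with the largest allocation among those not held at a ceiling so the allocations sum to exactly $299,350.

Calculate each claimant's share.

Nwosu: $59,000; Ibarra: $116,300; Kowalski: $85,285; Becker: $38,765

Sum of profit-interest units: 41.
Unconstrained shares: Nwosu 73,012.20; Ibarra 109,518.29; Kowalski 80,313.41; Becker 36,506.10.
Capped: Nwosu ($59,000); balance $240,350 reallocated over remaining profit-interest units 31.
Redistributed shares: Ibarra 116,298.39 → $116,300; Kowalski 85,285.48 → $85,285; Becker 38,766.13 → $38,765.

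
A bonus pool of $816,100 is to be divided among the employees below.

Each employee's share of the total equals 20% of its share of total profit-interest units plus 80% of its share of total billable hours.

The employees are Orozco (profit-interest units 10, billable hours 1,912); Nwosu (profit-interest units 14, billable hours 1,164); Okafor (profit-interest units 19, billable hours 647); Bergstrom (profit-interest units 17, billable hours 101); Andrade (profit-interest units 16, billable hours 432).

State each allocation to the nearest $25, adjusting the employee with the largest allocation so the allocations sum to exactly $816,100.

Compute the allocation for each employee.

Profit-interest units total 76; billable hours total 4,256.
Combined weights (20% profit-interest units + 80% billable hours): Orozco 0.3857; Nwosu 0.2556; Okafor 0.1716; Bergstrom 0.0637; Andrade 0.1233.
Unrounded shares: Orozco 314,781.43; Nwosu 208,627.07; Okafor 140,056.26; Bergstrom 52,003.36; Andrade 100,631.88.
At nearest $25: Orozco $314,775; Nwosu $208,625; Okafor $140,050; Bergstrom $52,000; Andrade $100,625. Sum = $816,075.
Difference $816,100 − $816,075 = +$25 applied to largest allocation (Orozco): Orozco becomes $314,800.

Orozco: $314,800 | Nwosu: $208,625 | Okafor: $140,050 | Bergstrom: $52,000 | Andrade: $100,625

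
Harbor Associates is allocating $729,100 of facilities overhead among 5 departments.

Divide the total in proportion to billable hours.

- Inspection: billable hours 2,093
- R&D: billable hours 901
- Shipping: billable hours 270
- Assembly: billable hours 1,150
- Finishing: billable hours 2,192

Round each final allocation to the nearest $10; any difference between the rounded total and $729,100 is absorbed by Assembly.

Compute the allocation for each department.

Inspection: $231,000 · R&D: $99,440 · Shipping: $29,800 · Assembly: $126,930 · Finishing: $241,930

Total billable hours = 6,606.
Unrounded shares: Inspection 2,093/6,606 × $729,100 = 231,003.07; R&D 901/6,606 × $729,100 = 99,442.79; Shipping 270/6,606 × $729,100 = 29,799.73; Assembly 1,150/6,606 × $729,100 = 126,924.77; Finishing 2,192/6,606 × $729,100 = 241,929.64.
Rounded to nearest $10: Inspection $231,000; R&D $99,440; Shipping $29,800; Assembly $126,920; Finishing $241,930. Sum = $729,090.
Difference $729,100 − $729,090 = +$10 applied to Assembly: Assembly becomes $126,930.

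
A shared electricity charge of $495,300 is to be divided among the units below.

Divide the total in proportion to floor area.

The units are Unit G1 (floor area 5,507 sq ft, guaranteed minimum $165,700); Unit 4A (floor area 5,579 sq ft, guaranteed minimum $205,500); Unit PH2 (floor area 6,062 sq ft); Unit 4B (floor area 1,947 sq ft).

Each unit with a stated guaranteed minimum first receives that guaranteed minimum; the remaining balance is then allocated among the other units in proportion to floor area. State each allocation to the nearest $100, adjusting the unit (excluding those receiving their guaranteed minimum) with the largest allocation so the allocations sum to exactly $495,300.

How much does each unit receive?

Minimums first: Unit G1 $165,700; Unit 4A $205,500. Remaining pool $124,100.
Remaining pool split over remaining floor area 8,009: Unit PH2 93,931.10 → $93,900; Unit 4B 30,168.90 → $30,200.

Unit G1: $165,700; Unit 4A: $205,500; Unit PH2: $93,900; Unit 4B: $30,200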